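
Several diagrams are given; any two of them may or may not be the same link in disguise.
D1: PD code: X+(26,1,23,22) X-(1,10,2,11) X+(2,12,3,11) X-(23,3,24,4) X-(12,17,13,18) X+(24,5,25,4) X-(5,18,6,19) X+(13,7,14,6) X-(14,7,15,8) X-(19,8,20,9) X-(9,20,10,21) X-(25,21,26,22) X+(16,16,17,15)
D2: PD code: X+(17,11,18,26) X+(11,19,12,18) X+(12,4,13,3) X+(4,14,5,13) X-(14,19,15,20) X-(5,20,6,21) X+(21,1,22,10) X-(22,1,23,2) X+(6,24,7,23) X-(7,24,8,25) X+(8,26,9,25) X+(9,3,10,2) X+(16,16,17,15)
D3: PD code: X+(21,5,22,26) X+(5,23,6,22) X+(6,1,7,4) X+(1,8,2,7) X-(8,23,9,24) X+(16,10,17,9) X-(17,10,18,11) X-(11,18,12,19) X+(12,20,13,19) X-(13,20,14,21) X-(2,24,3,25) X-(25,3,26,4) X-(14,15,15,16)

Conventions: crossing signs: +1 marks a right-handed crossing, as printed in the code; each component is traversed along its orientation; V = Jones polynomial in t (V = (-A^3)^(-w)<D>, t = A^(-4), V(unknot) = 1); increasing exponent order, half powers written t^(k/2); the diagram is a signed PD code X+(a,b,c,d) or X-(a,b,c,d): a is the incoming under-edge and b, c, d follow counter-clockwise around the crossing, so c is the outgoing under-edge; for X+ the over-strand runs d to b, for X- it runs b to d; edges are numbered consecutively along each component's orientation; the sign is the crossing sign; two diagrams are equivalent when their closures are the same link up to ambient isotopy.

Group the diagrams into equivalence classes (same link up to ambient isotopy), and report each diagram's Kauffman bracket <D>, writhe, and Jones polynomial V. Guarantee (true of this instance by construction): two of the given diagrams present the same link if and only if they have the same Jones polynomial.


grouping into links: {D1} | {D2} | {D3}
V(D1) = t^(-9/2) - t^(-5/2) - t^(-3/2) - t^(-1/2)  (w -3, c 13, <D> = A^-7 + A^-3 + A - A^9)
D2 (bracket A^5 + A^13; 13 crossings at w = +5): V = -t^(1/2) - t^(5/2)
V(D3) = -t^(-3/2) + t^(-1/2) - 2t^(1/2) + t^(3/2) - 2t^(5/2) + t^(7/2)  (w -1, c 13, <D> = -A^-17 + 2A^-13 - A^-9 + 2A^-5 - A^-1 + A^3)
key observation: V(t) takes 3 values over 3 diagrams, fixing the grouping


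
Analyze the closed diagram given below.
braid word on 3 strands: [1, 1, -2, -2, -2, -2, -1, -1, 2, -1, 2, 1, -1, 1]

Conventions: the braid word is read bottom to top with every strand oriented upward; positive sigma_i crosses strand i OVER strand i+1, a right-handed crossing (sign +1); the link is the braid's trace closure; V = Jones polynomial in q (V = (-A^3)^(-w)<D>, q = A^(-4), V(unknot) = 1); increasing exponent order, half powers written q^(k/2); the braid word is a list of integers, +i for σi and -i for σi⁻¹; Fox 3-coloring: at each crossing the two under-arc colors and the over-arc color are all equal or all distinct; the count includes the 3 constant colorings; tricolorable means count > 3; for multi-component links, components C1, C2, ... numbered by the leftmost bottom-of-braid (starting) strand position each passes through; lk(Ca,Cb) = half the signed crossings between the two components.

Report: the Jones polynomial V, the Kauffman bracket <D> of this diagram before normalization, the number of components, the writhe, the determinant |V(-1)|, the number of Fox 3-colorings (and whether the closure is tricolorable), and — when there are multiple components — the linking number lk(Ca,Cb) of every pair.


Jones polynomial: V(q) = q^-7 - 3q^-6 + 6q^-5 - 10q^-4 + 12q^-3 - 12q^-2 + 12q^-1 - 9 + 6q - 3q^2 + q^3
<D> = A^-18 - 3A^-14 + 6A^-10 - 9A^-6 + 12A^-2 - 12A^2 + 12A^6 - 10A^10 + 6A^14 - 3A^18 + A^22; writhe -2
components 1, writhe -2 (14 crossings)
3-colorings: 9 of 3^14, det 75 — tricolorable
note: inverse pairs cancel, leaving σ1 σ1 σ2⁻¹ σ2⁻¹ σ2⁻¹ σ2⁻¹ σ1⁻¹ σ1⁻¹ σ2 σ1⁻¹ σ2 σ1


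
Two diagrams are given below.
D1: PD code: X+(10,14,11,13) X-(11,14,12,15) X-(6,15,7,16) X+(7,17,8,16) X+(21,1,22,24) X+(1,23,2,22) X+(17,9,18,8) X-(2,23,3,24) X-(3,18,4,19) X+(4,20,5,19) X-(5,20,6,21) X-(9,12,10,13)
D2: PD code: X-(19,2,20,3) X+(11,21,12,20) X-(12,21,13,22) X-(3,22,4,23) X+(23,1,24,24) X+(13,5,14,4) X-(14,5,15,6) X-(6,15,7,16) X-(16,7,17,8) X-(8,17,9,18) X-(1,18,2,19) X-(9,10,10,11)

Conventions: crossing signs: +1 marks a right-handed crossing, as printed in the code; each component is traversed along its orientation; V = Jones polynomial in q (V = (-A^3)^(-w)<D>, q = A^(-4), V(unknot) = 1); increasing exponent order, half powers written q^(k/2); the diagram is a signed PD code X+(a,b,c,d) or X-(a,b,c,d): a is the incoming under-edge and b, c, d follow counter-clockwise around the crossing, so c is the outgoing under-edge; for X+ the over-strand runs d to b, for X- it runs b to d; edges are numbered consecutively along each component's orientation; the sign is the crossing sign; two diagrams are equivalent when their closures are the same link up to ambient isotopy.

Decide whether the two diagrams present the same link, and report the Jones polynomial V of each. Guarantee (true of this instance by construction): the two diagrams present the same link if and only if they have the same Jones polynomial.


same link: no
V(D1) = 1  [12 crossings, <D> = 1, w = 0]
D2 (bracket A^-10 + 2A^-2 - 2A^2 + A^6 - 2A^10 + A^14; 12 crossings at w = -6): V = q^-8 - 2q^-7 + q^-6 - 2q^-5 + 2q^-4 + q^-2
note: comparing 2 Jones polynomials yields 2 groups


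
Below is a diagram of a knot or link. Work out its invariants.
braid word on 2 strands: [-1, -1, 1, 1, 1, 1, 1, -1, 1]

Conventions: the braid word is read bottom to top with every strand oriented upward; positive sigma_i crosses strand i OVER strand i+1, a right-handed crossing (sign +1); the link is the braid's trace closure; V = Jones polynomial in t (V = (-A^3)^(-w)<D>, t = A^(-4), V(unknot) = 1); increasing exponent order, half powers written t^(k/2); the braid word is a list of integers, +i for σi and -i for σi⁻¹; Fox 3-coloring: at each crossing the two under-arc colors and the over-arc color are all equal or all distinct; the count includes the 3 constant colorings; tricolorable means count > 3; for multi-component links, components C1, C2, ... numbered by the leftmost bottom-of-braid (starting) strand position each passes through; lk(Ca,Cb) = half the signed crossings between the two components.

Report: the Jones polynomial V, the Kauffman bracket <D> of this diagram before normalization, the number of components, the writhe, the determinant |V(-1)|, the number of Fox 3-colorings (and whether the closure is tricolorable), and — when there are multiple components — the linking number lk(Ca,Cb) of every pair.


V(t) = t + t^3 - t^4
bracket: A^-7 - A^-3 - A^5, w = +3
1 component, writhe +3, over 9 crossings
det 3, colorings 9 of 3^9 — tricolorable
observation: V spans 3 powers of t: at least 3 crossings in any diagram


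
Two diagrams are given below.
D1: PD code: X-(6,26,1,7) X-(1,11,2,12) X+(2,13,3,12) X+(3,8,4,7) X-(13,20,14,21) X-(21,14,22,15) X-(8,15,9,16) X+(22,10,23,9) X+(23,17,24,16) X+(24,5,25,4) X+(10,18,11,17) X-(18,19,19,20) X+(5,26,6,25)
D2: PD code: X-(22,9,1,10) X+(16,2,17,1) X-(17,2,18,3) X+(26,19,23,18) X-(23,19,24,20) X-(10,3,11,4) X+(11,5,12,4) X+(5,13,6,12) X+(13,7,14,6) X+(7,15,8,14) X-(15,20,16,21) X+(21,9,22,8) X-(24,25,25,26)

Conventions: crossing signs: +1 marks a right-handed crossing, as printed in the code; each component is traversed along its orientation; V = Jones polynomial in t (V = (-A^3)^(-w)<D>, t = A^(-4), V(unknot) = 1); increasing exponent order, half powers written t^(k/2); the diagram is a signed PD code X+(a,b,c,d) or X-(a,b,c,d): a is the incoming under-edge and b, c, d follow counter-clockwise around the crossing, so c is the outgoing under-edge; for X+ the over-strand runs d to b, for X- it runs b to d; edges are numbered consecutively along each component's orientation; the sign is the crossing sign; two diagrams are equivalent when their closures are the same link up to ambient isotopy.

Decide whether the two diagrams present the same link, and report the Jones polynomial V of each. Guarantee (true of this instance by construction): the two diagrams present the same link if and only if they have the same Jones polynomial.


same link: no
V(D1) = -t^(1/2) - t^(5/2)  [13 crossings, <D> = A^-7 + A, w = +1]
V(D2) = -t^(1/2) - t^(3/2) - t^(5/2) + t^(9/2)  (w +1, c 13, <D> = -A^-15 + A^-7 + A^-3 + A)
note: V(t) takes 2 values over 2 diagrams, fixing the grouping


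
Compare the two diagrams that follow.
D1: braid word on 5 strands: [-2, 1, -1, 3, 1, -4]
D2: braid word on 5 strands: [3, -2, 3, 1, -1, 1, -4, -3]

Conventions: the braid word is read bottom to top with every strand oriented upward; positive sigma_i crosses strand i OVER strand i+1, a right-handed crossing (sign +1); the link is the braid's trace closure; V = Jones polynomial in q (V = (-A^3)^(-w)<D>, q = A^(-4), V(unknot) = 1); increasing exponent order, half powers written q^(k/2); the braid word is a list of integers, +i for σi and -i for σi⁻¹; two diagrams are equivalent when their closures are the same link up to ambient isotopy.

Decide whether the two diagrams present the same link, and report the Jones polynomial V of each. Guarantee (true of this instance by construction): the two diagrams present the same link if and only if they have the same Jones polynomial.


equivalent: yes
D1 (bracket 1; 6 crossings at w = 0): V = 1
V(D2) = 1  (w 0, c 8, <D> = 1)
key observation: D2 (8 crossings) and D1 (6) are Markov-related braid presentations


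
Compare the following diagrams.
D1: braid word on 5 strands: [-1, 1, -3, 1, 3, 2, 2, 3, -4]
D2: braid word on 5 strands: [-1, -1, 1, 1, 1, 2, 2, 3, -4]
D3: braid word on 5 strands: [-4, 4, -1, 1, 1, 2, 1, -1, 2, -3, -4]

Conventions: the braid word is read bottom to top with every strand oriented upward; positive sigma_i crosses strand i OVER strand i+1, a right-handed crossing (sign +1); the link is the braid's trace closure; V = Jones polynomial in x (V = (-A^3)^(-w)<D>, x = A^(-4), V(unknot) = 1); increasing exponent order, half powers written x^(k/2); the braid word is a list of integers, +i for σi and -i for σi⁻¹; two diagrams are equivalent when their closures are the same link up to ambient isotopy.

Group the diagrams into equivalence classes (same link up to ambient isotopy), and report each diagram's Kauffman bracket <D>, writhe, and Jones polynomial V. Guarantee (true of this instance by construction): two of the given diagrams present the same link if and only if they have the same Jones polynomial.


equivalence classes: {D1, D2, D3}
D1 (bracket A^-1 + A^7; 9 crossings at w = +3): V = -x^(1/2) - x^(5/2)
V(D2) = -x^(1/2) - x^(5/2)  (w +3, c 9, <D> = A^-1 + A^7)
D3 (bracket A^-7 + A; 11 crossings at w = +1): V = -x^(1/2) - x^(5/2)
key observation: all 3 diagrams share one V(x), hence one class


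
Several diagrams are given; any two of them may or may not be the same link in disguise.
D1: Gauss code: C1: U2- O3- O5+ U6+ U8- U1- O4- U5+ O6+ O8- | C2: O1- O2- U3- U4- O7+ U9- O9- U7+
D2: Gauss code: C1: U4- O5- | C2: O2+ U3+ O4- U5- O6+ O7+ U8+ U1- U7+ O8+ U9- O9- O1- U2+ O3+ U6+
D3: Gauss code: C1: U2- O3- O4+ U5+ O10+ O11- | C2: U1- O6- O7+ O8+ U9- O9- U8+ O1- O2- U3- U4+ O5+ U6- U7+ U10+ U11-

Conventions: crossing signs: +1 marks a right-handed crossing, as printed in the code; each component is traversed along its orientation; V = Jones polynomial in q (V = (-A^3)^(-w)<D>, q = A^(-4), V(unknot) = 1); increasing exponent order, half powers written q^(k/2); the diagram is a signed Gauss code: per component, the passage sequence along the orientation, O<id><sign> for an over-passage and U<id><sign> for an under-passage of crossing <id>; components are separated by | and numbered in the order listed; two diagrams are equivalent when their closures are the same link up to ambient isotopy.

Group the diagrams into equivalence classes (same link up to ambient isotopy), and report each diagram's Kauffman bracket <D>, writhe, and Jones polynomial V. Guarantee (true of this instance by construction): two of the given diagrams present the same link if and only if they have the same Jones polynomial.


equivalence classes: {D1} | {D2} | {D3}
D1 (bracket A^-7 - A^-3 + A + A^9; 9 crossings at w = -3): V = -q^(-9/2) - q^(-5/2) + q^(-3/2) - q^(-1/2)
V(D2) = -q^(-3/2) - 2q^(1/2) + q^(3/2) - q^(5/2) + q^(7/2)  (w +1, c 9, <D> = -A^-11 + A^-7 - A^-3 + 2A + A^9)
V(D3) = -q^(-1/2) - q^(1/2)  (w -1, c 11, <D> = A^-5 + A^-1)
observation: comparing 3 Jones polynomials yields 3 groups


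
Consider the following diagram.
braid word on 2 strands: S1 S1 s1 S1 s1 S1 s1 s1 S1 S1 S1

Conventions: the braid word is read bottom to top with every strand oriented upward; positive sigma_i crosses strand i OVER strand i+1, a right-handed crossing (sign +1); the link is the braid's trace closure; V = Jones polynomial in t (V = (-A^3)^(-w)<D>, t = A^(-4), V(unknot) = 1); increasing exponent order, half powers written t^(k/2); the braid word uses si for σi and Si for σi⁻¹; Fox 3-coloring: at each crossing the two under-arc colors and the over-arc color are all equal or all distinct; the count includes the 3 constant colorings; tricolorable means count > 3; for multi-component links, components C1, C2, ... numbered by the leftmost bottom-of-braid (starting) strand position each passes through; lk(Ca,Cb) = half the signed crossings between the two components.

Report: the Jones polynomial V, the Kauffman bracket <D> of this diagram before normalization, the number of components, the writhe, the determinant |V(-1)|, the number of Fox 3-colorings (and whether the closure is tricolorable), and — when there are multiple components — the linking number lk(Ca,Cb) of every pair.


Jones polynomial: V(t) = -t^-4 + t^-3 + t^-1
<D> = -A^-5 - A^3 + A^7; writhe -3
components 1, writhe -3 (11 crossings)
3-colorings: 9 of 3^11, det 3 — tricolorable
note: w = -3 (over 11 crossings) is diagram-only; (-A^3)^(3) removes it from V


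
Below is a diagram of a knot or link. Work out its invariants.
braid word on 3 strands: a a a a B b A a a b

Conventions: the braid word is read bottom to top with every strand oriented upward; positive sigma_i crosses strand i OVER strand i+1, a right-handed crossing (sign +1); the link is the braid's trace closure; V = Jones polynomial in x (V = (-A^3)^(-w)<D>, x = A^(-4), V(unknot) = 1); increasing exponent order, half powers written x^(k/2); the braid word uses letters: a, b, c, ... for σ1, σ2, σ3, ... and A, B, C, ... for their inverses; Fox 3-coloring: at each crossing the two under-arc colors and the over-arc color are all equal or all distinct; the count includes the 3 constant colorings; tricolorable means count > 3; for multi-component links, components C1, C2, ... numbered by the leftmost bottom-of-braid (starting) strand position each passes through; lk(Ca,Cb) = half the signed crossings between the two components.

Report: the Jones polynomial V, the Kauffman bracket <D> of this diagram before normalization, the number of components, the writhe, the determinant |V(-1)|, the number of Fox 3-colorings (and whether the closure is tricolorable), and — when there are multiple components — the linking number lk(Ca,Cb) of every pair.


V(x) = x^2 + x^4 - x^5 + x^6 - x^7
bracket: -A^-10 + A^-6 - A^-2 + A^2 + A^10, w = +6
1 component, writhe +6, over 10 crossings
det 5, colorings 3 of 3^10 — not tricolorable
observation: the span of V is 5, forcing >= 5 crossings in any diagram


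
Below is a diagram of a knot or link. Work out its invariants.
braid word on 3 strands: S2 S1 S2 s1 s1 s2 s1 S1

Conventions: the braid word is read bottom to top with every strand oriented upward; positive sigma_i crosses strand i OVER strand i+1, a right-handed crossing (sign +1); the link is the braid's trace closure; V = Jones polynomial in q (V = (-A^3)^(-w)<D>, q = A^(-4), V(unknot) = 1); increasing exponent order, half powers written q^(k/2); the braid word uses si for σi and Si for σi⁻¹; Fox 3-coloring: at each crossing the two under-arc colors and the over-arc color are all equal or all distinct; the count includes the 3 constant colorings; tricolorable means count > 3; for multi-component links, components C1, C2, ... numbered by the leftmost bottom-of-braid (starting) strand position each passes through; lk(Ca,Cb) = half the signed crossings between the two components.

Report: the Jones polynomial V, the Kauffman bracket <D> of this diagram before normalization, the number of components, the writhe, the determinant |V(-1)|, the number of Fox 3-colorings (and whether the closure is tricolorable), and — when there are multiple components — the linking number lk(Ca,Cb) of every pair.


Jones polynomial: V(q) = 1
<D> = 1; writhe 0
components 1, writhe 0 (8 crossings)
3-colorings: 3 of 3^8, det 1 — not tricolorable
note: w = 0 shifts under R1 moves; the (-A^3)^(0) factor cancels that in V


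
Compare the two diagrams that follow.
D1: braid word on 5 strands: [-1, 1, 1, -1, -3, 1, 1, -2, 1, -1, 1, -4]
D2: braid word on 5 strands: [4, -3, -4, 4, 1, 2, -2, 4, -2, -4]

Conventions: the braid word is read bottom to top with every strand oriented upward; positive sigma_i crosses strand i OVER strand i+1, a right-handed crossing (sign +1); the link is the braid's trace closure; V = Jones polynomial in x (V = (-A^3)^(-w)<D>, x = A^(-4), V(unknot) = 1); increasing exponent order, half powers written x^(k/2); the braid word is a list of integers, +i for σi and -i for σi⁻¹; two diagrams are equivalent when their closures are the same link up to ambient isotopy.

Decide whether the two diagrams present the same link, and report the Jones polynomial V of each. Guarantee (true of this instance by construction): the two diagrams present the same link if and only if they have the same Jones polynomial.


same link: no
V(D1) = x + x^3 - x^4  [12 crossings, <D> = -A^-16 + A^-12 + A^-4, w = 0]
V(D2) = 1  (w 0, c 10, <D> = 1)
note: 2 values of V(x) split the 2 diagrams


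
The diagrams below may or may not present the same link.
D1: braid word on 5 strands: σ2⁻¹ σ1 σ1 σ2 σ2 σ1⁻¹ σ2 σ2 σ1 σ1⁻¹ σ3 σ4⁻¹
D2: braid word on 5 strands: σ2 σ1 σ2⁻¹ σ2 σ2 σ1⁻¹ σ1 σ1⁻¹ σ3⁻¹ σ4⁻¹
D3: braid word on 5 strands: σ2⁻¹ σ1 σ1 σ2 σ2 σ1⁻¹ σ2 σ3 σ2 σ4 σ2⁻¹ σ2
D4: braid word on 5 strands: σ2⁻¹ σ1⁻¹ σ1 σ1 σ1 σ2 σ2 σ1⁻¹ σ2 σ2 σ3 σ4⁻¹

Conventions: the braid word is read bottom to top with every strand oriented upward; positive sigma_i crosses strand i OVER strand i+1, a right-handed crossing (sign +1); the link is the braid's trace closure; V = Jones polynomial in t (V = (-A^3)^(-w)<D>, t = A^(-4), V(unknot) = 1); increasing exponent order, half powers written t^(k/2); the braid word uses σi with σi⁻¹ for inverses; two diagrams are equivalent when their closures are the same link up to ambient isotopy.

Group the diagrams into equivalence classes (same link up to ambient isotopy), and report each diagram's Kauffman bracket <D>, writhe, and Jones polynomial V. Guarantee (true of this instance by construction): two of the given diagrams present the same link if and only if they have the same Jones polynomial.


classes: {D1, D3, D4} | {D2}
V(D1) = t - t^2 + 2t^3 - t^4 + t^5 - t^6  [12 crossings, <D> = -A^-12 + A^-8 - A^-4 + 2 - A^4 + A^8, w = +4]
D2 (bracket 1; 10 crossings at w = 0): V = 1
D3 (bracket -A^-6 + A^-2 - A^2 + 2A^6 - A^10 + A^14; 12 crossings at w = +6): V = t - t^2 + 2t^3 - t^4 + t^5 - t^6
V(D4) = t - t^2 + 2t^3 - t^4 + t^5 - t^6  [12 crossings, <D> = -A^-12 + A^-8 - A^-4 + 2 - A^4 + A^8, w = +4]
note: V(t) takes 2 values over 4 diagrams, fixing the grouping


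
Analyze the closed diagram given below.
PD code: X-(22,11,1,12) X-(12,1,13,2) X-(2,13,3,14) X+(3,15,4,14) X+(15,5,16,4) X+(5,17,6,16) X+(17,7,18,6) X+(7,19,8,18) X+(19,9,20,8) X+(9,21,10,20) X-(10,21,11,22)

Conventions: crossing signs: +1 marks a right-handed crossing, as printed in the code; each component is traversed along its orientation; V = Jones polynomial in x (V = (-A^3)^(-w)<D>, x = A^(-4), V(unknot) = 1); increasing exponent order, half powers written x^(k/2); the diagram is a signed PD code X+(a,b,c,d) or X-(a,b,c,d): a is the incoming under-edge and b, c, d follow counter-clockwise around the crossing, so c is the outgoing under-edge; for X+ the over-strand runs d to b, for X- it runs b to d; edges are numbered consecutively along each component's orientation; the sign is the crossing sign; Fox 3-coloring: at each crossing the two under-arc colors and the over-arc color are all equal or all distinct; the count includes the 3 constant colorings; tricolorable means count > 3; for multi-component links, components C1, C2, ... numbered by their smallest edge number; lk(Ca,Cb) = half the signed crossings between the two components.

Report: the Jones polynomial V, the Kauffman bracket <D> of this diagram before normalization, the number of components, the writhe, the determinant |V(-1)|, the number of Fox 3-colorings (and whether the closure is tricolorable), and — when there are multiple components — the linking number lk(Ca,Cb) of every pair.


V = x + x^3 - x^4
<D> = A^-7 - A^-3 - A^5 (w = +3)
1 component over 11 crossings, w = +3
9 Fox colorings among 3^11, |V(-1)| = 3: tricolorable
why: |V(-1)| = 3: so tricolorable, since 3 divides 3


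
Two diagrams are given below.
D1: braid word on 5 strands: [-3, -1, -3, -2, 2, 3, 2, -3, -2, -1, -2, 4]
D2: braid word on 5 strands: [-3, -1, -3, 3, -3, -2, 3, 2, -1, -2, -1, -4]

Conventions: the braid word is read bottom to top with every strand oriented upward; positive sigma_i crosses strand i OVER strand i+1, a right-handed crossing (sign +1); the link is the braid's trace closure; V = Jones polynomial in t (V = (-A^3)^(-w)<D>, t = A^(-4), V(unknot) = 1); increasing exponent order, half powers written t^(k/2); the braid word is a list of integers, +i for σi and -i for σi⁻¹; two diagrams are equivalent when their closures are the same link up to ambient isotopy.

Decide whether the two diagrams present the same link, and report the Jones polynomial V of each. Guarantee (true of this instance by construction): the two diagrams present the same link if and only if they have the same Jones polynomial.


equivalent: yes
V(D1) = -t^-6 + t^-5 - t^-4 + 2t^-3 - t^-2 + t^-1  (w -4, c 12, <D> = A^-8 - A^-4 + 2 - A^4 + A^8 - A^12)
V(D2) = -t^-6 + t^-5 - t^-4 + 2t^-3 - t^-2 + t^-1  [12 crossings, <D> = A^-14 - A^-10 + 2A^-6 - A^-2 + A^2 - A^6, w = -6]
key observation: Markov moves rewrite D1 (12 crossings) into D2 (12)


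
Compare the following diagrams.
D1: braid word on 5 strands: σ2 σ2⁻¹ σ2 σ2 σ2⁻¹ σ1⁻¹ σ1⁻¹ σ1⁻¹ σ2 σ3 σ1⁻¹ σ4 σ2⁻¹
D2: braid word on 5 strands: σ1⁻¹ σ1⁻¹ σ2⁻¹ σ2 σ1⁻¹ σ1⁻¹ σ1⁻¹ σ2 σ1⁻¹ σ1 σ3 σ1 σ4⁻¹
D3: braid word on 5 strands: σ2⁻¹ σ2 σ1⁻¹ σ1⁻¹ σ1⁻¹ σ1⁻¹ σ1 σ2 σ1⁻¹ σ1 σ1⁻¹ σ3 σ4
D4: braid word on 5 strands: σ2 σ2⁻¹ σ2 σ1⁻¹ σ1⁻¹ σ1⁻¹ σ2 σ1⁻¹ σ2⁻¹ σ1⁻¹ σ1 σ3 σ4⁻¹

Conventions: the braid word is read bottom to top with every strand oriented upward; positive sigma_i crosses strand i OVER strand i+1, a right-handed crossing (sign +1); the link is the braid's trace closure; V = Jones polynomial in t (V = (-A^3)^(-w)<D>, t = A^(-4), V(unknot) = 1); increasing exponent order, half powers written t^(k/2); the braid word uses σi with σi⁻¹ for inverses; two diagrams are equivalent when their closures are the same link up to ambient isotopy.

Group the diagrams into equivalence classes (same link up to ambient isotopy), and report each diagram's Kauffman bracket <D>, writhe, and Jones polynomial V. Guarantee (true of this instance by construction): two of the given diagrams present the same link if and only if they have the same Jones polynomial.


equivalence classes: {D1, D2, D3, D4}
D1 (bracket A^3 + A^11 - A^15 + A^19; 13 crossings at w = -1): V = -t^(-11/2) + t^(-9/2) - t^(-7/2) - t^(-3/2)
D2 (bracket A^-3 + A^5 - A^9 + A^13; 13 crossings at w = -3): V = -t^(-11/2) + t^(-9/2) - t^(-7/2) - t^(-3/2)
V(D3) = -t^(-11/2) + t^(-9/2) - t^(-7/2) - t^(-3/2)  (w -1, c 13, <D> = A^3 + A^11 - A^15 + A^19)
V(D4) = -t^(-11/2) + t^(-9/2) - t^(-7/2) - t^(-3/2)  [13 crossings, <D> = A^-3 + A^5 - A^9 + A^13, w = -3]
key observation: all 4 diagrams share one V(t), hence one class


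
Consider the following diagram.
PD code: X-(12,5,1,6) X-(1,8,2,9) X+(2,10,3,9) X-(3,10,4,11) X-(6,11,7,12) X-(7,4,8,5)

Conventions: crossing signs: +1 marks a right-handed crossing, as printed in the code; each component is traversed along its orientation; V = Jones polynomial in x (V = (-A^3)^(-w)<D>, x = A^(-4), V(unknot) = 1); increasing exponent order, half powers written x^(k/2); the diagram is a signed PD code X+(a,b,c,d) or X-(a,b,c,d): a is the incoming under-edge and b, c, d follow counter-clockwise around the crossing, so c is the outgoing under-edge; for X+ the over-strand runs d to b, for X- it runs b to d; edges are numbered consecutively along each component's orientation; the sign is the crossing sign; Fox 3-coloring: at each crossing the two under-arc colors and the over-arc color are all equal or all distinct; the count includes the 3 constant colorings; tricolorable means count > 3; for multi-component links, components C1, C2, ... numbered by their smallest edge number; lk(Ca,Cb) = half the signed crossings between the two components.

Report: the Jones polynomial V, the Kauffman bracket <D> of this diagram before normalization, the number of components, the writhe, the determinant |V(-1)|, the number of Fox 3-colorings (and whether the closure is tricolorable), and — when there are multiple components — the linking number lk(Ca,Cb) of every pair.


Jones polynomial: V(x) = -x^-4 + x^-3 + x^-1
<D> = A^-8 + 1 - A^4; writhe -4
components 1, writhe -4 (6 crossings)
3-colorings: 9 of 3^6, det 3 — tricolorable
note: det 3 = |V(-1)|; divisible by 3, so tricolorable


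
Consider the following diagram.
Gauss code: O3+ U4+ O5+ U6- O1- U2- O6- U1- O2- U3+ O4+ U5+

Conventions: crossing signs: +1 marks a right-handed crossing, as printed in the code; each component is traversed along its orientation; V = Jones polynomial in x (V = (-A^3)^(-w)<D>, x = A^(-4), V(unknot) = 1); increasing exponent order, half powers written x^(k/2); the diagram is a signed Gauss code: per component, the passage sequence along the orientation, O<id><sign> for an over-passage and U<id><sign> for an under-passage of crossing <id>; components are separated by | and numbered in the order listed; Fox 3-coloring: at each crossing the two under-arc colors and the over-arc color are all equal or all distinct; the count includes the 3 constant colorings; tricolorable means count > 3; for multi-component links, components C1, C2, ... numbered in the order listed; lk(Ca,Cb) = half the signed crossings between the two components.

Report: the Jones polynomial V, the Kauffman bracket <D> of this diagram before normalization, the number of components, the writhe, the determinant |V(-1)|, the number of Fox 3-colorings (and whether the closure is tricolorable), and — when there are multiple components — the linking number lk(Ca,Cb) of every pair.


V = -x^-3 + x^-2 - x^-1 + 3 - x + x^2 - x^3
<D> = -A^-12 + A^-8 - A^-4 + 3 - A^4 + A^8 - A^12 (w = 0)
1 component over 6 crossings, w = 0
27 Fox colorings among 3^6, |V(-1)| = 9: tricolorable
why: |V(-1)| = 9: so tricolorable, since 3 divides 9


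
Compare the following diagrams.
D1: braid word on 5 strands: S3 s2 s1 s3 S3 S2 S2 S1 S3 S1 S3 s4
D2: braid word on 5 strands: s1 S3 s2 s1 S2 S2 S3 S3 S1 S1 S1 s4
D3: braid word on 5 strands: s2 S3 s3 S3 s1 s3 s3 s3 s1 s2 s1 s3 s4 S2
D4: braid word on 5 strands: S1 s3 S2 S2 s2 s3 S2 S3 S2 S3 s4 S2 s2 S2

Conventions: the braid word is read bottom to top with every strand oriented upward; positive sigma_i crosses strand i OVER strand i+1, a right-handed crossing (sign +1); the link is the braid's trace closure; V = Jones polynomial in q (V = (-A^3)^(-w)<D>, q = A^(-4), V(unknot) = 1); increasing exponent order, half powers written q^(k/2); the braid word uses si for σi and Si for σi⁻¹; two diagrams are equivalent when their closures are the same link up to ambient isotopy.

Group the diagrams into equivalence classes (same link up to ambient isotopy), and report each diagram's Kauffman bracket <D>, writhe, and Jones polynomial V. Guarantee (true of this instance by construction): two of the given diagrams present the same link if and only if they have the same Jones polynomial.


classes: {D1, D2} | {D3} | {D4}
V(D1) = q^-8 - 2q^-7 + q^-6 - 2q^-5 + 2q^-4 + q^-2  [12 crossings, <D> = A^-4 + 2A^4 - 2A^8 + A^12 - 2A^16 + A^20, w = -4]
D2 (bracket A^-4 + 2A^4 - 2A^8 + A^12 - 2A^16 + A^20; 12 crossings at w = -4): V = q^-8 - 2q^-7 + q^-6 - 2q^-5 + 2q^-4 + q^-2
V(D3) = q^2 + 2q^4 - 2q^5 + q^6 - 2q^7 + q^8  [14 crossings, <D> = A^-8 - 2A^-4 + 1 - 2A^4 + 2A^8 + A^16, w = +8]
V(D4) = -q^-6 + q^-5 - q^-4 + 2q^-3 - q^-2 + q^-1  (w -4, c 14, <D> = A^-8 - A^-4 + 2 - A^4 + A^8 - A^12)
note: V(q) takes 3 values over 4 diagrams, fixing the grouping


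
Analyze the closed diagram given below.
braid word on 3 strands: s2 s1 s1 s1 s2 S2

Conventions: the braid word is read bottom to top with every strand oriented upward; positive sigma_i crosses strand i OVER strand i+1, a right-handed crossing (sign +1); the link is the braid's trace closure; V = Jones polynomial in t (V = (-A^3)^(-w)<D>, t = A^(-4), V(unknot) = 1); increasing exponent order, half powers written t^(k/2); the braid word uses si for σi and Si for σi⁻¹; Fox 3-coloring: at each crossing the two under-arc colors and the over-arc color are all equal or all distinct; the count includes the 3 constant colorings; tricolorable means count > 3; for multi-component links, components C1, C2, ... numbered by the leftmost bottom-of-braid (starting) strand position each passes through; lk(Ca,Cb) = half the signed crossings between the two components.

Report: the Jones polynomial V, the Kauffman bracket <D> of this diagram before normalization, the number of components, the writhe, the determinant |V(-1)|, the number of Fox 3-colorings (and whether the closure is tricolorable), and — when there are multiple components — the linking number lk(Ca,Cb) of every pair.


Jones polynomial: V(t) = t + t^3 - t^4
<D> = -A^-4 + 1 + A^8; writhe +4
components 1, writhe +4 (6 crossings)
3-colorings: 9 of 3^6, det 3 — tricolorable
note: the span of V is 3, forcing >= 3 crossings in any diagram


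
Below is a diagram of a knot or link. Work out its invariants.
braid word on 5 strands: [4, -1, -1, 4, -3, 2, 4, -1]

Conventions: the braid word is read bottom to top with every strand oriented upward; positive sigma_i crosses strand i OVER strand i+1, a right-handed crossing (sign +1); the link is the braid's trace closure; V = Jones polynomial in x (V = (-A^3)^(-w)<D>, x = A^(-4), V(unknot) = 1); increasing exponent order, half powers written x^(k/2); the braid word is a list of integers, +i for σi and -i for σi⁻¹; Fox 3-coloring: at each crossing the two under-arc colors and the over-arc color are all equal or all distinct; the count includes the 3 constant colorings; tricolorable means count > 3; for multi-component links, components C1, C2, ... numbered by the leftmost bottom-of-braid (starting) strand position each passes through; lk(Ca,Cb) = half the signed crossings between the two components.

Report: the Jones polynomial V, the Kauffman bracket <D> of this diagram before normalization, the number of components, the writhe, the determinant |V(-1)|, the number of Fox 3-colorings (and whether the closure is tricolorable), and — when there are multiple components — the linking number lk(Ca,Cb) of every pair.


Jones polynomial: V(x) = -x^-3 + x^-2 - x^-1 + 3 - x + x^2 - x^3
<D> = -A^-12 + A^-8 - A^-4 + 3 - A^4 + A^8 - A^12; writhe 0
components 1, writhe 0 (8 crossings)
3-colorings: 27 of 3^8, det 9 — tricolorable
note: V is palindromic (span 6, det 9): x -> 1/x fixes it; necessary, not sufficient, for amphichirality


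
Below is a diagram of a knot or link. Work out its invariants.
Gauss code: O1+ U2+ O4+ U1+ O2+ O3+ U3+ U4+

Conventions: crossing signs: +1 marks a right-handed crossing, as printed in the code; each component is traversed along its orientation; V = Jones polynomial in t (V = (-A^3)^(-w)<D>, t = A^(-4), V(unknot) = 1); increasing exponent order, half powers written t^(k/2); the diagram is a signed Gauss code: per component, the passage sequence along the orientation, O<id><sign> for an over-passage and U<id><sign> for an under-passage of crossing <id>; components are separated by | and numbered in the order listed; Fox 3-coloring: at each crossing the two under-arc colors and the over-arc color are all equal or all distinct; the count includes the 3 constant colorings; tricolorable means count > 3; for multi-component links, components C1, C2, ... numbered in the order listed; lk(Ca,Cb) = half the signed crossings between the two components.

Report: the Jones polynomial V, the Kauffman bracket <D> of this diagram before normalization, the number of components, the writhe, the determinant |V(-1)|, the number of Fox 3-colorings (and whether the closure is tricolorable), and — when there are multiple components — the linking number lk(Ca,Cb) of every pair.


V(t) = t + t^3 - t^4
bracket: -A^-4 + 1 + A^8, w = +4
1 component, writhe +4, over 4 crossings
det 3, colorings 9 of 3^4 — tricolorable
observation: w = +4 shifts under R1 moves; the (-A^3)^(-4) factor cancels that in V


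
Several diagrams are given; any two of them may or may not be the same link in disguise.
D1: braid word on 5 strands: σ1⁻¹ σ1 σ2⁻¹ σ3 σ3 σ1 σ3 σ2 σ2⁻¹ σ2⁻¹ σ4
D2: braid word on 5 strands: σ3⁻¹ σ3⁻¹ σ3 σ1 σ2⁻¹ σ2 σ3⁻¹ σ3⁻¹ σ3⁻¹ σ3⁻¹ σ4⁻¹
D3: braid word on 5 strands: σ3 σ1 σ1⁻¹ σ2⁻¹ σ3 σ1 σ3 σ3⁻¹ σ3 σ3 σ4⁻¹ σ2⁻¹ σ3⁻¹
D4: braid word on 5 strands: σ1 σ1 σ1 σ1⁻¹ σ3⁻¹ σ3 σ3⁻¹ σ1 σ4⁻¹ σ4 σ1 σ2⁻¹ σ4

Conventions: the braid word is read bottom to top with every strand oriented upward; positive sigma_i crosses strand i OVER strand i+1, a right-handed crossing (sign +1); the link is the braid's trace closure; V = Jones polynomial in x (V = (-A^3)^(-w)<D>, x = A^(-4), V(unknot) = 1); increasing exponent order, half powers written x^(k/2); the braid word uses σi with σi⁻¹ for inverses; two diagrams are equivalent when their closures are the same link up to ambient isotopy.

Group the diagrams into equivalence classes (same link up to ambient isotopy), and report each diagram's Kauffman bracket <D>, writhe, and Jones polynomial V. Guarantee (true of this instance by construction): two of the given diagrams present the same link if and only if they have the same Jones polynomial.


equivalence classes: {D1, D3} | {D2} | {D4}
D1 (bracket -A^-5 + A^-1 - A^3 + 2A^7 + A^15; 11 crossings at w = +3): V = -x^(-3/2) - 2x^(1/2) + x^(3/2) - x^(5/2) + x^(7/2)
V(D2) = x^(-15/2) - x^(-7/2) - x^(-5/2) - x^(-3/2)  (w -5, c 11, <D> = A^-9 + A^-5 + A^-1 - A^15)
V(D3) = -x^(-3/2) - 2x^(1/2) + x^(3/2) - x^(5/2) + x^(7/2)  [13 crossings, <D> = -A^-11 + A^-7 - A^-3 + 2A + A^9, w = +1]
V(D4) = -x^(3/2) - x^(7/2) + x^(9/2) - x^(11/2)  (w +3, c 13, <D> = A^-13 - A^-9 + A^-5 + A^3)
key observation: comparing 4 Jones polynomials yields 3 groups


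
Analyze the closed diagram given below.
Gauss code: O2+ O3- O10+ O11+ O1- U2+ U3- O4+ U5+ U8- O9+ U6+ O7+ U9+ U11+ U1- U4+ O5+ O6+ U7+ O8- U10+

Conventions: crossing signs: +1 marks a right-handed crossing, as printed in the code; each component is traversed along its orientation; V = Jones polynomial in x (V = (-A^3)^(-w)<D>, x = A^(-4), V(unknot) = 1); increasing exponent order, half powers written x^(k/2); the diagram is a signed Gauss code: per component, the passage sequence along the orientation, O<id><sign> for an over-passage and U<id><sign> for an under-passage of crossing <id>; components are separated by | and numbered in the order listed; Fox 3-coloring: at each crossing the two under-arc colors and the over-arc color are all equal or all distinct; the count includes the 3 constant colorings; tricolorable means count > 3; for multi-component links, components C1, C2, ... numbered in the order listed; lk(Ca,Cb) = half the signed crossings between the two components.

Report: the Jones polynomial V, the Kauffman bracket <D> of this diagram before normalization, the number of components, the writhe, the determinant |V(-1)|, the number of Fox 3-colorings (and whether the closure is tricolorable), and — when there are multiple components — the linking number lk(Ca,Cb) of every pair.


Jones polynomial: V(x) = x - x^2 + 2x^3 - x^4 + x^5 - x^6
<D> = A^-9 - A^-5 + A^-1 - 2A^3 + A^7 - A^11; writhe +5
components 1, writhe +5 (11 crossings)
3-colorings: 3 of 3^11, det 7 — not tricolorable
note: |V(-1)| = 7: so not tricolorable, since 3 does not divide 7


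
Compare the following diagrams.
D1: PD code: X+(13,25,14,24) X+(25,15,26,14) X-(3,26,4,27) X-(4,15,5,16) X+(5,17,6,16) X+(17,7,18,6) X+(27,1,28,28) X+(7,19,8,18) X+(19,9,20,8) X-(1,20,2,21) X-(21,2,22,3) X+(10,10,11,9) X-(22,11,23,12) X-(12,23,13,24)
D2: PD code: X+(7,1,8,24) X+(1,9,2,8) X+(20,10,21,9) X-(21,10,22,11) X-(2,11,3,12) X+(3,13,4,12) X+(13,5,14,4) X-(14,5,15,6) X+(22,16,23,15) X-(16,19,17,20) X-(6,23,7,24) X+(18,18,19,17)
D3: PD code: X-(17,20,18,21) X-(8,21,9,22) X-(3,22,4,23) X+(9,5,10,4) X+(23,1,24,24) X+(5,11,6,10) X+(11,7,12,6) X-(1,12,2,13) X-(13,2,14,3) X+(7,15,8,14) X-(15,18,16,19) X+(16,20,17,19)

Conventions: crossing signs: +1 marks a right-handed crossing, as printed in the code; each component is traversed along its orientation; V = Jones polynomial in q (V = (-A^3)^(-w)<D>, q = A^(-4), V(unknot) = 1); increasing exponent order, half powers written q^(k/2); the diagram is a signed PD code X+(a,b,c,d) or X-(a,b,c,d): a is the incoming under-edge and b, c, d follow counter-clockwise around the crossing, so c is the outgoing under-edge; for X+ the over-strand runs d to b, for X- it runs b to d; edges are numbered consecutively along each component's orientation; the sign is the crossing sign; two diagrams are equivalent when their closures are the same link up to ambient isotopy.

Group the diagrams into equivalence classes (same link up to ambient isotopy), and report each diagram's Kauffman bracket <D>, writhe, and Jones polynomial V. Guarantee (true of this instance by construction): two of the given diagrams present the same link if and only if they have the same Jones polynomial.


grouping into links: {D1, D3} | {D2}
V(D1) = -q^-3 + q^-2 - q^-1 + 3 - q + q^2 - q^3  (w +2, c 14, <D> = -A^-6 + A^-2 - A^2 + 3A^6 - A^10 + A^14 - A^18)
D2 (bracket A^6; 12 crossings at w = +2): V = 1
V(D3) = -q^-3 + q^-2 - q^-1 + 3 - q + q^2 - q^3  [12 crossings, <D> = -A^-12 + A^-8 - A^-4 + 3 - A^4 + A^8 - A^12, w = 0]
why: 2 values of V(q) split the 3 diagrams


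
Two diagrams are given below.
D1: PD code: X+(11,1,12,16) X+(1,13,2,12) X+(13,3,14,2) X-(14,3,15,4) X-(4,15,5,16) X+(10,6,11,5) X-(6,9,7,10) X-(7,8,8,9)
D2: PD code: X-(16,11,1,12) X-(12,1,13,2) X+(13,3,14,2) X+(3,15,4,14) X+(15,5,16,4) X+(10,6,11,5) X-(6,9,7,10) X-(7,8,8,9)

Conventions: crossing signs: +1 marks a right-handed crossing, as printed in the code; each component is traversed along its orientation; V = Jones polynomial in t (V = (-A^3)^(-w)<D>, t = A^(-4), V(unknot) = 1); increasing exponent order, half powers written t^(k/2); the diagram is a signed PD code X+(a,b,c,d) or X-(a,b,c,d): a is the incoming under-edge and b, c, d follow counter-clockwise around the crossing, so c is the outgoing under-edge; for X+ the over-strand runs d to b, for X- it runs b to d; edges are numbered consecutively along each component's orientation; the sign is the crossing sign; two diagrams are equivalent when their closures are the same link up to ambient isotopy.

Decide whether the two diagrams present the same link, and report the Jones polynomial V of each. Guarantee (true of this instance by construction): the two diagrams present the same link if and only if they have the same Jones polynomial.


equivalent: yes
D1 (bracket 1; 8 crossings at w = 0): V = 1
V(D2) = 1  (w 0, c 8, <D> = 1)
key observation: Reidemeister moves carry D1 (8 crossings) to D2 (8)
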